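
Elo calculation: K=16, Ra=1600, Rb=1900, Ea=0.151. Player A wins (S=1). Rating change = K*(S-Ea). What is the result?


Elo update: delta = K * (S - Ea), where S = 1 (wins)
S - Ea = 1 - 0.151 = 0.849
Rating change = 16 * 0.849
= 13.58

13.58 rating points


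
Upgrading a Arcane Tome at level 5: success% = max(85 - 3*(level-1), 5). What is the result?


raw_rate = 85 - 3 * (5 - 1)
= 85 - 3 * 4
= 85 - 12
= 73
Apply floor: max(73, 5) = 73%

73%


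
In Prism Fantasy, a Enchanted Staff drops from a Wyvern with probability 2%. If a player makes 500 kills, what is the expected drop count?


Expected drops = kills * (drop_rate / 100)
= 500 * (2 / 100)
= 500 * 0.02
= 10.0

10.0 drops


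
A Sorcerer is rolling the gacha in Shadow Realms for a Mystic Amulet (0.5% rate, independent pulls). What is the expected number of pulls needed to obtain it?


Expected pulls for a geometric distribution = 1/p = 100 / rate%
= 100 / 0.5
= 200.0

200.0 pulls


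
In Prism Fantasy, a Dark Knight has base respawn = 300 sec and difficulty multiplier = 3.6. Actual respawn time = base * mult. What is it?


Respawn time = base * multiplier
= 300 * 3.6
= 1080.0 seconds

1080.0 seconds


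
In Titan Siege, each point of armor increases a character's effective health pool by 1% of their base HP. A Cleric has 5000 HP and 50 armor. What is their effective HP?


EHP = 5000 * (1 + 50/100)
= 5000 * (1 + 0.5)
= 5000 * 1.5
= 7500.0

7500.0 EHP


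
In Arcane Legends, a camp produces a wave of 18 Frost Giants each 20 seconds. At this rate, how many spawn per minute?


Spawns per minute = count * (60 / interval)
= 18 * (60 / 20)
= 18 * 3.0
= 54.0

54.0 per minute


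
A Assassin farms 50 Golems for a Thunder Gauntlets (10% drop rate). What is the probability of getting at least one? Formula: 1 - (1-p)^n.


P(at least one) = 1 - P(none) = 1 - (1-p)^n
p = 10/100 = 0.1
1 - p = 0.9
(1 - p)^50 = 0.9^50 = 0.005154
P(at least one) = 1 - 0.005154 = 0.9948

0.9948


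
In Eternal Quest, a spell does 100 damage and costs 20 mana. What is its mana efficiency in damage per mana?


Efficiency = damage / mana
= 100 / 20
= 5.00

5.00 dmg/mana


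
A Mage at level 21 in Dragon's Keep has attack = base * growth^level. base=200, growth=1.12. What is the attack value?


value = base * growth^level
= 200 * 1.12^21
= 200 * 10.803848
= 2160.77

2160.77 attack


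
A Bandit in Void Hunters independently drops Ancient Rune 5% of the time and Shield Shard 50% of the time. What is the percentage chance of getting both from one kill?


For independent events, P(both) = P(A) * P(B)
= 5% * 50%
= 250 / 100 %
= 2.5%

2.5%


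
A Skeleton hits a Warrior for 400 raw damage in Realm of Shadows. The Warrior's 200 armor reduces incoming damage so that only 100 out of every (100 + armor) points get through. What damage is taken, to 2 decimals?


actual = 400 * 100 / (100 + 200)
= 400 * 100 / 300
= 40000 / 300
= 133.33

133.33 damage


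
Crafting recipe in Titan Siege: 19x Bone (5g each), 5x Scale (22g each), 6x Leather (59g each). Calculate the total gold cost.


Cost breakdown:
  Bone: 19 * 5 = 95
  Scale: 5 * 22 = 110
  Leather: 6 * 59 = 354
Total = 95 + 110 + 354 = 559

559 gold


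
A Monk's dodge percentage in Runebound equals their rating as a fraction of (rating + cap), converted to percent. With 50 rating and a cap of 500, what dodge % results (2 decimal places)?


dodge% = 50 / (50 + 500) * 100
= 50 / 550 * 100
= 0.090909 * 100
= 9.09%

9.09%


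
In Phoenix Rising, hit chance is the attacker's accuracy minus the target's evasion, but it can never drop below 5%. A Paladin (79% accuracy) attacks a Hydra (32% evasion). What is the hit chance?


accuracy - evasion = 79 - 32 = 47
Apply floor: max(47, 5) = 47
Hit chance = 47%

47%


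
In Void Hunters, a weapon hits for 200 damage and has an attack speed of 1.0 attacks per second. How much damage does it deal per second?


DPS = damage * attack_speed
= 200 * 1.0
= 200.0

200.0 DPS


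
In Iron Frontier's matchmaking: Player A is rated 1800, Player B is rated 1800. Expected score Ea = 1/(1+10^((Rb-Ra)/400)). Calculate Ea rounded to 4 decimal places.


Elo expected score: Ea = 1/(1 + 10^((Rb-Ra)/400))
Rb - Ra = 1800 - 1800 = 0
(Rb-Ra)/400 = 0/400 = 0.0
10^0.0 = 1.0
Ea = 1/(1 + 1.0) = 1/2.0 = 0.5000

0.5000


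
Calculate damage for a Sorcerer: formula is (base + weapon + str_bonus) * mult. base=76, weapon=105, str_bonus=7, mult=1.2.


Sum base + weapon + str = 76 + 105 + 7 = 188
Multiply by 1.2:
188 * 1.2 = 225.6

225.6 damage


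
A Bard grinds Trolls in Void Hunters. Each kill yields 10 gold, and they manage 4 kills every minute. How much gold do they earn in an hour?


Gold per minute = 10 * 4 = 40
Gold per hour = 40 * 60 = 2400

2400 gold/hour


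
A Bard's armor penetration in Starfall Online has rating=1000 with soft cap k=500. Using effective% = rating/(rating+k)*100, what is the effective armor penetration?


effective% = rating / (rating + k) * 100
= 1000 / (1000 + 500) * 100
= 1000 / 1500 * 100
= 0.666667 * 100
= 66.67%

66.67%


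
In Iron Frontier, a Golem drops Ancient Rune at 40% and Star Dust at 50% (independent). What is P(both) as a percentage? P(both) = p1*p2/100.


For independent events, P(both) = P(A) * P(B)
= 40% * 50%
= 2000 / 100 %
= 20.0%

20.0%


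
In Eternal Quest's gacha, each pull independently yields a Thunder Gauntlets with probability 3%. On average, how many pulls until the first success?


Expected pulls for a geometric distribution = 1/p = 100 / rate%
= 100 / 3
= 33.33

33.33 pulls


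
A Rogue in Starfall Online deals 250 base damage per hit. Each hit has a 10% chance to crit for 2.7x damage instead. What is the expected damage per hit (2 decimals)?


E[dmg] = base * (1 + crit_chance * (crit_mult - 1))
cc as decimal = 10/100 = 0.1
cm - 1 = 2.7 - 1 = 1.7
Bonus factor = 0.1 * 1.7 = 0.17
Total multiplier = 1 + 0.17 = 1.17
Expected damage = 250 * 1.17 = 292.50

292.50 damage


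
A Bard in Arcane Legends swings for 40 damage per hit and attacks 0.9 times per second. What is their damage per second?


DPS = damage * attack_speed
= 40 * 0.9
= 36.0

36.0 DPS


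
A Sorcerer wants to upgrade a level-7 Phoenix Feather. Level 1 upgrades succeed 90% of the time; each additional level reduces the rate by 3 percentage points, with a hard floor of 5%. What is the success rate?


raw_rate = 90 - 3 * (7 - 1)
= 90 - 3 * 6
= 90 - 18
= 72
Apply floor: max(72, 5) = 72%

72%


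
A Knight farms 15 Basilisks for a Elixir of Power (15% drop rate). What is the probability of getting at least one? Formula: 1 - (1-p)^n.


P(at least one) = 1 - P(none) = 1 - (1-p)^n
p = 15/100 = 0.15
1 - p = 0.85
(1 - p)^15 = 0.85^15 = 0.087354
P(at least one) = 1 - 0.087354 = 0.9126

0.9126


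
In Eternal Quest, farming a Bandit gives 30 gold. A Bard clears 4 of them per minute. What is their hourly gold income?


Gold per minute = 30 * 4 = 120
Gold per hour = 120 * 60 = 7200

7200 gold/hour


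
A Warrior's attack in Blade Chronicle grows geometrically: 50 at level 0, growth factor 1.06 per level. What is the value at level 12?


value = base * growth^level
= 50 * 1.06^12
= 50 * 2.012196
= 100.61

100.61 attack


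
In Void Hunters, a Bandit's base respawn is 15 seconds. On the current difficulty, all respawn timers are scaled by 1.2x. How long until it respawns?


Respawn time = base * multiplier
= 15 * 1.2
= 18.0 seconds

18.0 seconds


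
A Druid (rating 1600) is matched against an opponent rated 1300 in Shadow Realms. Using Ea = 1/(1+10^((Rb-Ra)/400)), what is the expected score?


Elo expected score: Ea = 1/(1 + 10^((Rb-Ra)/400))
Rb - Ra = 1300 - 1600 = -300
(Rb-Ra)/400 = -300/400 = -0.75
10^-0.75 = 0.177828
Ea = 1/(1 + 0.177828) = 1/1.177828 = 0.8490

0.8490


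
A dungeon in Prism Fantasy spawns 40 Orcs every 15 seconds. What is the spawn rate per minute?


Spawns per minute = count * (60 / interval)
= 40 * (60 / 15)
= 40 * 4.0
= 160.0

160.0 per minute


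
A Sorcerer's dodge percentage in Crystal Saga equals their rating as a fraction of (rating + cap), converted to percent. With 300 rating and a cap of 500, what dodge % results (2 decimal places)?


dodge% = 300 / (300 + 500) * 100
= 300 / 800 * 100
= 0.375 * 100
= 37.50%

37.50%


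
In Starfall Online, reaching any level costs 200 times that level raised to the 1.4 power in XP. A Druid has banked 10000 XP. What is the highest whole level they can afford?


XP = 200 * level^1.4, so level = (XP / 200)^(1/1.4)
= (10000 / 200)^(1/1.4)
= 50.0^0.7143
= 16.3512
Floor: level = 16

level 16


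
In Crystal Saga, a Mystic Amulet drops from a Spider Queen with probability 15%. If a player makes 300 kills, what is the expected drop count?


Expected drops = kills * (drop_rate / 100)
= 300 * (15 / 100)
= 300 * 0.15
= 45.0

45.0 drops


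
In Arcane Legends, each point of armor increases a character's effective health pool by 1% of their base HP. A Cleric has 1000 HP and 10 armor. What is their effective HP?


EHP = 1000 * (1 + 10/100)
= 1000 * (1 + 0.1)
= 1000 * 1.1
= 1100.0

1100.0 EHP


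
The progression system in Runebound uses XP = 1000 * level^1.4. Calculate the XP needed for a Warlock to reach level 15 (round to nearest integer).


XP = 1000 * level^1.4
Substitute level = 15:
XP = 1000 * 15^1.4
= 1000 * 44.3127
= 44313

44313 XP


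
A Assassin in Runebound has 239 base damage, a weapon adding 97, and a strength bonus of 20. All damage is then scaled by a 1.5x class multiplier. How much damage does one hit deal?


Sum base + weapon + str = 239 + 97 + 20 = 356
Multiply by 1.5:
356 * 1.5 = 534.0

534.0 damage


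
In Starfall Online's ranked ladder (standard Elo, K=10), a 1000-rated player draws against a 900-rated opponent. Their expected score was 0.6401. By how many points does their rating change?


Elo update: delta = K * (S - Ea), where S = 0.5 (draws)
S - Ea = 0.5 - 0.6401 = -0.1401
Rating change = 10 * -0.1401
= -1.40

-1.40 rating points


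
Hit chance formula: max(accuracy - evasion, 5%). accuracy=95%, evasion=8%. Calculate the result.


accuracy - evasion = 95 - 8 = 87
Apply floor: max(87, 5) = 87
Hit chance = 87%

87%


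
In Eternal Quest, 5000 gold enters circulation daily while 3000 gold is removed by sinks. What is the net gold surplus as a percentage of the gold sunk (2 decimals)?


Net gold = 5000 - 3000 = 2000
Inflation rate = net / sunk * 100 = 2000 / 3000 * 100
= 0.666667 * 100
= 66.67%

66.67%


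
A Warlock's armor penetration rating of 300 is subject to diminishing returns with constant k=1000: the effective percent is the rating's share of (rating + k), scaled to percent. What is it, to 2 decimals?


effective% = rating / (rating + k) * 100
= 300 / (300 + 1000) * 100
= 300 / 1300 * 100
= 0.230769 * 100
= 23.08%

23.08%


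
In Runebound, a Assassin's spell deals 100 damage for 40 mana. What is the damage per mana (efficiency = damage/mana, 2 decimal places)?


Efficiency = damage / mana
= 100 / 40
= 2.50

2.50 dmg/mana


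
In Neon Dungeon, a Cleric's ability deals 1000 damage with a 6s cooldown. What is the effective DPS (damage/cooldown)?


DPS = damage / cooldown
= 1000 / 6
= 166.67

166.67 DPS


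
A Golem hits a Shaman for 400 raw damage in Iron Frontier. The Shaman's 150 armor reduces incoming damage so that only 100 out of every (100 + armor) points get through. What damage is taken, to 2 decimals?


actual = 400 * 100 / (100 + 150)
= 400 * 100 / 250
= 40000 / 250
= 160.00

160.00 damage


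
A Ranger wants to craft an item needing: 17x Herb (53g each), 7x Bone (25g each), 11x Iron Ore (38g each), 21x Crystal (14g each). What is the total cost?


Cost breakdown:
  Herb: 17 * 53 = 901
  Bone: 7 * 25 = 175
  Iron Ore: 11 * 38 = 418
  Crystal: 21 * 14 = 294
Total = 901 + 175 + 418 + 294 = 1788

1788 gold


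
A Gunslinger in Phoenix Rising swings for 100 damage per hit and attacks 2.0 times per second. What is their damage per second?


DPS = damage * attack_speed
= 100 * 2.0
= 200.0

200.0 DPS


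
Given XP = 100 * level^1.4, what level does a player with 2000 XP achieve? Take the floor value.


XP = 100 * level^1.4, so level = (XP / 100)^(1/1.4)
= (2000 / 100)^(1/1.4)
= 20.0^0.7143
= 8.4978
Floor: level = 8

level 8


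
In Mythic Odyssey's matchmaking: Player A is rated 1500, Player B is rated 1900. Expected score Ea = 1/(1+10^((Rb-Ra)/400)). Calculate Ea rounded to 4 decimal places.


Elo expected score: Ea = 1/(1 + 10^((Rb-Ra)/400))
Rb - Ra = 1900 - 1500 = 400
(Rb-Ra)/400 = 400/400 = 1.0
10^1.0 = 10.0
Ea = 1/(1 + 10.0) = 1/11.0 = 0.0909

0.0909


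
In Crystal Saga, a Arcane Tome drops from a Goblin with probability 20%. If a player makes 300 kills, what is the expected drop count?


Expected drops = kills * (drop_rate / 100)
= 300 * (20 / 100)
= 300 * 0.2
= 60.0

60.0 drops


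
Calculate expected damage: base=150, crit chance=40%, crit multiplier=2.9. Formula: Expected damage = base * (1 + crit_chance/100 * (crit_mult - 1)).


E[dmg] = base * (1 + crit_chance * (crit_mult - 1))
cc as decimal = 40/100 = 0.4
cm - 1 = 2.9 - 1 = 1.9
Bonus factor = 0.4 * 1.9 = 0.76
Total multiplier = 1 + 0.76 = 1.76
Expected damage = 150 * 1.76 = 264.00

264.00 damage


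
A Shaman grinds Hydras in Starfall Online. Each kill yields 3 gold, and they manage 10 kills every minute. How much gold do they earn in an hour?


Gold per minute = 3 * 10 = 30
Gold per hour = 30 * 60 = 1800

1800 gold/hour


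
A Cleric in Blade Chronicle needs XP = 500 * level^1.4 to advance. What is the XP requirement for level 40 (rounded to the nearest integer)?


XP = 500 * level^1.4
Substitute level = 40:
XP = 500 * 40^1.4
= 500 * 174.9379
= 87469

87469 XP


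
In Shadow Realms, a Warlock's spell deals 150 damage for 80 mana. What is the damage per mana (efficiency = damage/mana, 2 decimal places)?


Efficiency = damage / mana
= 150 / 80
= 1.88

1.88 dmg/mana


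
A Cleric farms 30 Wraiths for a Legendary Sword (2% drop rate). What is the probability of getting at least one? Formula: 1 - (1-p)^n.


P(at least one) = 1 - P(none) = 1 - (1-p)^n
p = 2/100 = 0.02
1 - p = 0.98
(1 - p)^30 = 0.98^30 = 0.545484
P(at least one) = 1 - 0.545484 = 0.4545

0.4545


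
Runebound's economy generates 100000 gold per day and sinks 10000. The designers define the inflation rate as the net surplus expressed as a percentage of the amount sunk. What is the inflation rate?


Net gold = 100000 - 10000 = 90000
Inflation rate = net / sunk * 100 = 90000 / 10000 * 100
= 9.0 * 100
= 900.00%

900.00%


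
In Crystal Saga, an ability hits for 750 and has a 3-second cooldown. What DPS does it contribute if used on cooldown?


DPS = damage / cooldown
= 750 / 3
= 250.00

250.00 DPS


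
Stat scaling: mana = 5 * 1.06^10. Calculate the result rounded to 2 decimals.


value = base * growth^level
= 5 * 1.06^10
= 5 * 1.790848
= 8.95

8.95 mana


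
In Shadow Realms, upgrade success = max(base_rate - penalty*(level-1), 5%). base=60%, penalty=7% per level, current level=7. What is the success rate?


raw_rate = 60 - 7 * (7 - 1)
= 60 - 7 * 6
= 60 - 42
= 18
Apply floor: max(18, 5) = 18%

18%


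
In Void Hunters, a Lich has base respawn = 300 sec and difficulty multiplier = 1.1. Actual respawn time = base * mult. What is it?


Respawn time = base * multiplier
= 300 * 1.1
= 330.0 seconds

330.0 seconds


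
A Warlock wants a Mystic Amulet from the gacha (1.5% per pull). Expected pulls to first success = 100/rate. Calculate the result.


Expected pulls for a geometric distribution = 1/p = 100 / rate%
= 100 / 1.5
= 66.67

66.67 pulls


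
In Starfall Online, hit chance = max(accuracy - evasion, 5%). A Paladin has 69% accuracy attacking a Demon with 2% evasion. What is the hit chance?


accuracy - evasion = 69 - 2 = 67
Apply floor: max(67, 5) = 67
Hit chance = 67%

67%


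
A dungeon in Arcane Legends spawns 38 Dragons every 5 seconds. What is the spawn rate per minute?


Spawns per minute = count * (60 / interval)
= 38 * (60 / 5)
= 38 * 12.0
= 456.0

456.0 per minute


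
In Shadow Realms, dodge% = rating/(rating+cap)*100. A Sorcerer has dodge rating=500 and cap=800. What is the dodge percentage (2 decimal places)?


dodge% = 500 / (500 + 800) * 100
= 500 / 1300 * 100
= 0.384615 * 100
= 38.46%

38.46%


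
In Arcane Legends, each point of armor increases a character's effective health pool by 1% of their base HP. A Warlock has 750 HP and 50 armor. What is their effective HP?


EHP = 750 * (1 + 50/100)
= 750 * (1 + 0.5)
= 750 * 1.5
= 1125.0

1125.0 EHP


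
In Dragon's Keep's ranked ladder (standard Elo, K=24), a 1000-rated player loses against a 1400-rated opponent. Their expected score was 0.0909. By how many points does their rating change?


Elo update: delta = K * (S - Ea), where S = 0 (loses)
S - Ea = 0 - 0.0909 = -0.0909
Rating change = 24 * -0.0909
= -2.18

-2.18 rating points


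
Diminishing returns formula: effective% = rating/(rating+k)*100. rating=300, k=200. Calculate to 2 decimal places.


effective% = rating / (rating + k) * 100
= 300 / (300 + 200) * 100
= 300 / 500 * 100
= 0.6 * 100
= 60.00%

60.00%


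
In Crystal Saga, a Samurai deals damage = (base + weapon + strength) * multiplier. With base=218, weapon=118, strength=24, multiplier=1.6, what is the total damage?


Sum base + weapon + str = 218 + 118 + 24 = 360
Multiply by 1.6:
360 * 1.6 = 576.0

576.0 damage


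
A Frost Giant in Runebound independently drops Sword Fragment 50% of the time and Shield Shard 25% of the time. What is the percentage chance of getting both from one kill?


For independent events, P(both) = P(A) * P(B)
= 50% * 25%
= 1250 / 100 %
= 12.5%

12.5%


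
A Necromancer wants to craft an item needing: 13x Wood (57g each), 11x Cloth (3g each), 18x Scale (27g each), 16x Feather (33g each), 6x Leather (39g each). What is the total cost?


Cost breakdown:
  Wood: 13 * 57 = 741
  Cloth: 11 * 3 = 33
  Scale: 18 * 27 = 486
  Feather: 16 * 33 = 528
  Leather: 6 * 39 = 234
Total = 741 + 33 + 486 + 528 + 234 = 2022

2022 gold


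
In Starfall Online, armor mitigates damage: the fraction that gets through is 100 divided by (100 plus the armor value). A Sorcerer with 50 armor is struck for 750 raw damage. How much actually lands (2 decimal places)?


actual = 750 * 100 / (100 + 50)
= 750 * 100 / 150
= 75000 / 150
= 500.00

500.00 damage


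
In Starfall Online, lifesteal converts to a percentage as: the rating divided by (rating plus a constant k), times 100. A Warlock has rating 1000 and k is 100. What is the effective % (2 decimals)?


effective% = rating / (rating + k) * 100
= 1000 / (1000 + 100) * 100
= 1000 / 1100 * 100
= 0.909091 * 100
= 90.91%

90.91%


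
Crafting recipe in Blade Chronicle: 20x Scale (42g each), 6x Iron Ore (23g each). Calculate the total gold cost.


Cost breakdown:
  Scale: 20 * 42 = 840
  Iron Ore: 6 * 23 = 138
Total = 840 + 138 = 978

978 gold


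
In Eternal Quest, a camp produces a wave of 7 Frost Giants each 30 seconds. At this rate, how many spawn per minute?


Spawns per minute = count * (60 / interval)
= 7 * (60 / 30)
= 7 * 2.0
= 14.0

14.0 per minute


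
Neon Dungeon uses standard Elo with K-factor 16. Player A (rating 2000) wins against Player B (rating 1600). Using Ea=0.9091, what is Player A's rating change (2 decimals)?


Elo update: delta = K * (S - Ea), where S = 1 (wins)
S - Ea = 1 - 0.9091 = 0.0909
Rating change = 16 * 0.0909
= 1.45

1.45 rating points


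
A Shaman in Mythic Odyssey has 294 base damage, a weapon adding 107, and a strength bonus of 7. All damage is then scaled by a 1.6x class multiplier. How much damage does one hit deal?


Sum base + weapon + str = 294 + 107 + 7 = 408
Multiply by 1.6:
408 * 1.6 = 652.8

652.8 damage


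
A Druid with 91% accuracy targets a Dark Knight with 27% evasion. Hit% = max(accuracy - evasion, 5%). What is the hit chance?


accuracy - evasion = 91 - 27 = 64
Apply floor: max(64, 5) = 64
Hit chance = 64%

64%


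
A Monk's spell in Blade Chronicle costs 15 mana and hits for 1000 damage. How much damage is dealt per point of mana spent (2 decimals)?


Efficiency = damage / mana
= 1000 / 15
= 66.67

66.67 dmg/mana


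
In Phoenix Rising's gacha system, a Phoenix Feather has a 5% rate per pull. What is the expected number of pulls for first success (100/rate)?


Expected pulls for a geometric distribution = 1/p = 100 / rate%
= 100 / 5
= 20.0

20.0 pulls


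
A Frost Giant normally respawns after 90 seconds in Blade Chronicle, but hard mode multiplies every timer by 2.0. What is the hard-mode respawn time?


Respawn time = base * multiplier
= 90 * 2.0
= 180.0 seconds

180.0 seconds


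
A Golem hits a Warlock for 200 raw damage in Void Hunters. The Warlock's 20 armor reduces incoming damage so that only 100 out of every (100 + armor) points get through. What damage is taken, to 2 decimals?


actual = 200 * 100 / (100 + 20)
= 200 * 100 / 120
= 20000 / 120
= 166.67

166.67 damage


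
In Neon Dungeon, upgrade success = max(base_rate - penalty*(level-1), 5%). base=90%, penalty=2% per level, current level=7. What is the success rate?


raw_rate = 90 - 2 * (7 - 1)
= 90 - 2 * 6
= 90 - 12
= 78
Apply floor: max(78, 5) = 78%

78%


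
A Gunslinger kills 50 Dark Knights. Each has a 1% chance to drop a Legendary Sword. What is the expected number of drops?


Expected drops = kills * (drop_rate / 100)
= 50 * (1 / 100)
= 50 * 0.01
= 0.5

0.5 drops


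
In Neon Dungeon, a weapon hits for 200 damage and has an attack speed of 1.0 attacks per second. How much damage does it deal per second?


DPS = damage * attack_speed
= 200 * 1.0
= 200.0

200.0 DPS


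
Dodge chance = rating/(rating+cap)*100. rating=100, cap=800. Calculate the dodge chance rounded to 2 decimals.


dodge% = 100 / (100 + 800) * 100
= 100 / 900 * 100
= 0.111111 * 100
= 11.11%

11.11%


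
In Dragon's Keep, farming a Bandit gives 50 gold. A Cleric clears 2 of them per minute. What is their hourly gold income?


Gold per minute = 50 * 2 = 100
Gold per hour = 100 * 60 = 6000

6000 gold/hour


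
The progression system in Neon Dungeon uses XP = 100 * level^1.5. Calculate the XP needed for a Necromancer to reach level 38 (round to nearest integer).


XP = 100 * level^1.5
Substitute level = 38:
XP = 100 * 38^1.5
= 100 * 234.2477
= 23425

23425 XP


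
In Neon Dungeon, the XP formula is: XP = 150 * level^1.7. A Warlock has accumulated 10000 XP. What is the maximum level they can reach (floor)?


XP = 150 * level^1.7, so level = (XP / 150)^(1/1.7)
= (10000 / 150)^(1/1.7)
= 66.6667^0.5882
= 11.8274
Floor: level = 11

level 11


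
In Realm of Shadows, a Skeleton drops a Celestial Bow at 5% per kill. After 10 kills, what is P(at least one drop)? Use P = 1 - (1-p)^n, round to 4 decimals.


P(at least one) = 1 - P(none) = 1 - (1-p)^n
p = 5/100 = 0.05
1 - p = 0.95
(1 - p)^10 = 0.95^10 = 0.598737
P(at least one) = 1 - 0.598737 = 0.4013

0.4013


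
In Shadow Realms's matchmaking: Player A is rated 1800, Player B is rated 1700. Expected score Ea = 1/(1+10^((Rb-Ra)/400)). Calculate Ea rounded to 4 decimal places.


Elo expected score: Ea = 1/(1 + 10^((Rb-Ra)/400))
Rb - Ra = 1700 - 1800 = -100
(Rb-Ra)/400 = -100/400 = -0.25
10^-0.25 = 0.562341
Ea = 1/(1 + 0.562341) = 1/1.562341 = 0.6401

0.6401


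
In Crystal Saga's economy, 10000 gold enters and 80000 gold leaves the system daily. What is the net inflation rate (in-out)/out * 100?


Net gold = 10000 - 80000 = -70000
Inflation rate = net / sunk * 100 = -70000 / 80000 * 100
= -0.875 * 100
= -87.50%

-87.50%


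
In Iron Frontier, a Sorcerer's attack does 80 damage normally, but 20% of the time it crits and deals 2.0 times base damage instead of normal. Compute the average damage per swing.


E[dmg] = base * (1 + crit_chance * (crit_mult - 1))
cc as decimal = 20/100 = 0.2
cm - 1 = 2.0 - 1 = 1.0
Bonus factor = 0.2 * 1.0 = 0.2
Total multiplier = 1 + 0.2 = 1.2
Expected damage = 80 * 1.2 = 96.00

96.00 damage


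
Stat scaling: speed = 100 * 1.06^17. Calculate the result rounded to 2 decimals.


value = base * growth^level
= 100 * 1.06^17
= 100 * 2.692773
= 269.28

269.28 speed


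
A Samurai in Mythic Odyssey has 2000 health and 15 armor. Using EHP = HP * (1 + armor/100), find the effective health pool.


EHP = 2000 * (1 + 15/100)
= 2000 * (1 + 0.15)
= 2000 * 1.15
= 2300.0

2300.0 EHP


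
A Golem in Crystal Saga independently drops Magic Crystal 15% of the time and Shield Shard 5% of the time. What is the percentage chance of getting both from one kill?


For independent events, P(both) = P(A) * P(B)
= 15% * 5%
= 75 / 100 %
= 0.75%

0.75%


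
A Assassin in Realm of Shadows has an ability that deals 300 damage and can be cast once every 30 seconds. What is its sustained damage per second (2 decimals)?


DPS = damage / cooldown
= 300 / 30
= 10.00

10.00 DPS


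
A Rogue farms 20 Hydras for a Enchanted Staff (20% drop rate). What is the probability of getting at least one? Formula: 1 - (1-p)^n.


P(at least one) = 1 - P(none) = 1 - (1-p)^n
p = 20/100 = 0.2
1 - p = 0.8
(1 - p)^20 = 0.8^20 = 0.011529
P(at least one) = 1 - 0.011529 = 0.9885

0.9885


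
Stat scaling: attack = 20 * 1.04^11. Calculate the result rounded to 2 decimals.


value = base * growth^level
= 20 * 1.04^11
= 20 * 1.539454
= 30.79

30.79 attack


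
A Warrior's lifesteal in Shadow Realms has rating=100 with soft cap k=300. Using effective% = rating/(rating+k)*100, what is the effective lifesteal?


effective% = rating / (rating + k) * 100
= 100 / (100 + 300) * 100
= 100 / 400 * 100
= 0.25 * 100
= 25.00%

25.00%


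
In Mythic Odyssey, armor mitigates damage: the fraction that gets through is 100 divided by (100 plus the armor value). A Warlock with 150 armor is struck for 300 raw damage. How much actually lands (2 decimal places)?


actual = 300 * 100 / (100 + 150)
= 300 * 100 / 250
= 30000 / 250
= 120.00

120.00 damage


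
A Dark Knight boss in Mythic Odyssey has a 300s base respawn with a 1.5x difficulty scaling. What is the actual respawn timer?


Respawn time = base * multiplier
= 300 * 1.5
= 450.0 seconds

450.0 seconds


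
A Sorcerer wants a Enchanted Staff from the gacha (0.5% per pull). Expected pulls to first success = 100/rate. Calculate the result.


Expected pulls for a geometric distribution = 1/p = 100 / rate%
= 100 / 0.5
= 200.0

200.0 pulls


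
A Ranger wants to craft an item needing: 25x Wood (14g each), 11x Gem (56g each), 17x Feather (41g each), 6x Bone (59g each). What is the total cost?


Cost breakdown:
  Wood: 25 * 14 = 350
  Gem: 11 * 56 = 616
  Feather: 17 * 41 = 697
  Bone: 6 * 59 = 354
Total = 350 + 616 + 697 + 354 = 2017

2017 gold


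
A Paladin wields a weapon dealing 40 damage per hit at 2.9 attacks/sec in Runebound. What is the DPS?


DPS = damage * attack_speed
= 40 * 2.9
= 116.0

116.0 DPS


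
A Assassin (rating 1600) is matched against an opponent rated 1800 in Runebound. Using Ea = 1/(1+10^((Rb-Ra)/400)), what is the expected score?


Elo expected score: Ea = 1/(1 + 10^((Rb-Ra)/400))
Rb - Ra = 1800 - 1600 = 200
(Rb-Ra)/400 = 200/400 = 0.5
10^0.5 = 3.162278
Ea = 1/(1 + 3.162278) = 1/4.162278 = 0.2403

0.2403


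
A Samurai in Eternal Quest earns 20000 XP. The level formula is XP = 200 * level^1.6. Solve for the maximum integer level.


XP = 200 * level^1.6, so level = (XP / 200)^(1/1.6)
= (20000 / 200)^(1/1.6)
= 100.0^0.625
= 17.7828
Floor: level = 17

level 17


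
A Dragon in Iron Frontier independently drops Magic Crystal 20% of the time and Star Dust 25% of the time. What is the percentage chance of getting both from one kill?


For independent events, P(both) = P(A) * P(B)
= 20% * 25%
= 500 / 100 %
= 5.0%

5.0%


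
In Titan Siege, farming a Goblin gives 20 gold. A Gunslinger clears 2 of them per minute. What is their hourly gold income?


Gold per minute = 20 * 2 = 40
Gold per hour = 40 * 60 = 2400

2400 gold/hour


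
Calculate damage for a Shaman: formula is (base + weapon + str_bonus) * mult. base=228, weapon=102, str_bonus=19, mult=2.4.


Sum base + weapon + str = 228 + 102 + 19 = 349
Multiply by 2.4:
349 * 2.4 = 837.6

837.6 damage


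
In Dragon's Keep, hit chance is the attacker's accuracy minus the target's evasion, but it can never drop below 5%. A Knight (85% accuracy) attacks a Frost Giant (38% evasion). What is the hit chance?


accuracy - evasion = 85 - 38 = 47
Apply floor: max(47, 5) = 47
Hit chance = 47%

47%


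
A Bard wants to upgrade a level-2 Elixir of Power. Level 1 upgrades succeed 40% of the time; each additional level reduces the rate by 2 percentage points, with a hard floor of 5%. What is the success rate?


raw_rate = 40 - 2 * (2 - 1)
= 40 - 2 * 1
= 40 - 2
= 38
Apply floor: max(38, 5) = 38%

38%


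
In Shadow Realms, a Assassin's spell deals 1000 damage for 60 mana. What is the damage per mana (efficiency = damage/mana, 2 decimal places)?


Efficiency = damage / mana
= 1000 / 60
= 16.67

16.67 dmg/mana


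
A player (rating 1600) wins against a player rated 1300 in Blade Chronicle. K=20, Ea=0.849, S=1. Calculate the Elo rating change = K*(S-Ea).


Elo update: delta = K * (S - Ea), where S = 1 (wins)
S - Ea = 1 - 0.849 = 0.151
Rating change = 20 * 0.151
= 3.02

3.02 rating points


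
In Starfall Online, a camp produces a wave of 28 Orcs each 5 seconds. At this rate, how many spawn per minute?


Spawns per minute = count * (60 / interval)
= 28 * (60 / 5)
= 28 * 12.0
= 336.0

336.0 per minute


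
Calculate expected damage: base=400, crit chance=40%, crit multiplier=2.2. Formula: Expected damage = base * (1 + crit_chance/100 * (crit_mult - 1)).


E[dmg] = base * (1 + crit_chance * (crit_mult - 1))
cc as decimal = 40/100 = 0.4
cm - 1 = 2.2 - 1 = 1.2
Bonus factor = 0.4 * 1.2 = 0.48
Total multiplier = 1 + 0.48 = 1.48
Expected damage = 400 * 1.48 = 592.00

592.00 damage


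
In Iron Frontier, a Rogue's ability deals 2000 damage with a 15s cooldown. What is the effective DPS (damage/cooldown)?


DPS = damage / cooldown
= 2000 / 15
= 133.33

133.33 DPS


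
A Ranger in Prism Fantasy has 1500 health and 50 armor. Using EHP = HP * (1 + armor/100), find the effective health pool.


EHP = 1500 * (1 + 50/100)
= 1500 * (1 + 0.5)
= 1500 * 1.5
= 2250.0

2250.0 EHP


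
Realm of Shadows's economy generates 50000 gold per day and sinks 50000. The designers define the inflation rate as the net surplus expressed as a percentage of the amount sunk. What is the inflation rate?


Net gold = 50000 - 50000 = 0
Inflation rate = net / sunk * 100 = 0 / 50000 * 100
= 0.0 * 100
= 0.00%

0.00%


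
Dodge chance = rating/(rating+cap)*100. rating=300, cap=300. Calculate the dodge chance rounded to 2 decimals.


dodge% = 300 / (300 + 300) * 100
= 300 / 600 * 100
= 0.5 * 100
= 50.00%

50.00%


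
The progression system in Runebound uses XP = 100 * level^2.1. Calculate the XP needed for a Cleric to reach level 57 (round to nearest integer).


XP = 100 * level^2.1
Substitute level = 57:
XP = 100 * 57^2.1
= 100 * 4867.8501
= 486785

486785 XP


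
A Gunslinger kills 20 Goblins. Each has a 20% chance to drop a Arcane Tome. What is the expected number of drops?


Expected drops = kills * (drop_rate / 100)
= 20 * (20 / 100)
= 20 * 0.2
= 4.0

4.0 drops


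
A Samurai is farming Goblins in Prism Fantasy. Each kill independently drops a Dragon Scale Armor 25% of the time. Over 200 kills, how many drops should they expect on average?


Expected drops = kills * (drop_rate / 100)
= 200 * (25 / 100)
= 200 * 0.25
= 50.0

50.0 drops


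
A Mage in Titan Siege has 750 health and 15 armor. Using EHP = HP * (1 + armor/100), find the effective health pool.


EHP = 750 * (1 + 15/100)
= 750 * (1 + 0.15)
= 750 * 1.15
= 862.5

862.5 EHP


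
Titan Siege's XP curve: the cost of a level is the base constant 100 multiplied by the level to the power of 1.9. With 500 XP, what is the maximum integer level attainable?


XP = 100 * level^1.9, so level = (XP / 100)^(1/1.9)
= (500 / 100)^(1/1.9)
= 5.0^0.5263
= 2.3328
Floor: level = 2

level 2


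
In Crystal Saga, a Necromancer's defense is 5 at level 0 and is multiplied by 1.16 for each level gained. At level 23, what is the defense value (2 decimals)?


value = base * growth^level
= 5 * 1.16^23
= 5 * 30.376222
= 151.88

151.88 defense


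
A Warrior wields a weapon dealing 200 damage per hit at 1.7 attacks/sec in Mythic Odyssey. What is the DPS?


DPS = damage * attack_speed
= 200 * 1.7
= 340.0

340.0 DPS


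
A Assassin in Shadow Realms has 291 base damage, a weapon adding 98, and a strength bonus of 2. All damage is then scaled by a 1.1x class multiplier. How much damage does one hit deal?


Sum base + weapon + str = 291 + 98 + 2 = 391
Multiply by 1.1:
391 * 1.1 = 430.1

430.1 damage


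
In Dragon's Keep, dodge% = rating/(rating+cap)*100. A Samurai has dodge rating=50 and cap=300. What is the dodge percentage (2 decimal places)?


dodge% = 50 / (50 + 300) * 100
= 50 / 350 * 100
= 0.142857 * 100
= 14.29%

14.29%


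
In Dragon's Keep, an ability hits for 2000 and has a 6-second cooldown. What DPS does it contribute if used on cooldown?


DPS = damage / cooldown
= 2000 / 6
= 333.33

333.33 DPS


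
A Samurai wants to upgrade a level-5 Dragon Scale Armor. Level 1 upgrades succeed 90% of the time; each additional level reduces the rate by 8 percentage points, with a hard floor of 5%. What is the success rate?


raw_rate = 90 - 8 * (5 - 1)
= 90 - 8 * 4
= 90 - 32
= 58
Apply floor: max(58, 5) = 58%

58%


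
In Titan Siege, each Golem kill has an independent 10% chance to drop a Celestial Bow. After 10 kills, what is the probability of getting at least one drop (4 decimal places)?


P(at least one) = 1 - P(none) = 1 - (1-p)^n
p = 10/100 = 0.1
1 - p = 0.9
(1 - p)^10 = 0.9^10 = 0.348678
P(at least one) = 1 - 0.348678 = 0.6513

0.6513


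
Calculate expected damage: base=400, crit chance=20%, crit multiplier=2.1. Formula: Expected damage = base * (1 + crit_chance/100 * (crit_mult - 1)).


E[dmg] = base * (1 + crit_chance * (crit_mult - 1))
cc as decimal = 20/100 = 0.2
cm - 1 = 2.1 - 1 = 1.1
Bonus factor = 0.2 * 1.1 = 0.22
Total multiplier = 1 + 0.22 = 1.22
Expected damage = 400 * 1.22 = 488.00

488.00 damage


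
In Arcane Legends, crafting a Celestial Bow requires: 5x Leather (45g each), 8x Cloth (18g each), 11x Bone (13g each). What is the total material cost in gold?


Cost breakdown:
  Leather: 5 * 45 = 225
  Cloth: 8 * 18 = 144
  Bone: 11 * 13 = 143
Total = 225 + 144 + 143 = 512

512 gold


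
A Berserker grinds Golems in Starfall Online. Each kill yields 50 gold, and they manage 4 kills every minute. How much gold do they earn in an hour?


Gold per minute = 50 * 4 = 200
Gold per hour = 200 * 60 = 12000

12000 gold/hour


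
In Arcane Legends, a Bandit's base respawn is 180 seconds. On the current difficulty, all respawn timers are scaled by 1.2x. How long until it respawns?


Respawn time = base * multiplier
= 180 * 1.2
= 216.0 seconds

216.0 seconds


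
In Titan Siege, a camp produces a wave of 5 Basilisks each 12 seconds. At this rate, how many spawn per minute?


Spawns per minute = count * (60 / interval)
= 5 * (60 / 12)
= 5 * 5.0
= 25.0

25.0 per minute


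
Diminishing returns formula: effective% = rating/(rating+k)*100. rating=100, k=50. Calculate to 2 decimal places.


effective% = rating / (rating + k) * 100
= 100 / (100 + 50) * 100
= 100 / 150 * 100
= 0.666667 * 100
= 66.67%

66.67%


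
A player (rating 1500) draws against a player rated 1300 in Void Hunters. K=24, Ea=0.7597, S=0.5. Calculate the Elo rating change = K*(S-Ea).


Elo update: delta = K * (S - Ea), where S = 0.5 (draws)
S - Ea = 0.5 - 0.7597 = -0.2597
Rating change = 24 * -0.2597
= -6.23

-6.23 rating points


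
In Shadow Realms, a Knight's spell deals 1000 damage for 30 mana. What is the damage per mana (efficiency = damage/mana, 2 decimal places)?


Efficiency = damage / mana
= 1000 / 30
= 33.33

33.33 dmg/mana


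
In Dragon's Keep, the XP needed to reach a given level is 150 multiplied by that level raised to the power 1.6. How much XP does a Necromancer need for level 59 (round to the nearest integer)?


XP = 150 * level^1.6
Substitute level = 59:
XP = 150 * 59^1.6
= 150 * 681.339
= 102201

102201 XP


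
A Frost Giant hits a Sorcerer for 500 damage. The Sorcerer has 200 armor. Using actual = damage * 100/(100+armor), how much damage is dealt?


actual = 500 * 100 / (100 + 200)
= 500 * 100 / 300
= 50000 / 300
= 166.67

166.67 damage


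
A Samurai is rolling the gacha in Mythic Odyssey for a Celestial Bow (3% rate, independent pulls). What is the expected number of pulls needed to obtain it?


Expected pulls for a geometric distribution = 1/p = 100 / rate%
= 100 / 3
= 33.33

33.33 pulls


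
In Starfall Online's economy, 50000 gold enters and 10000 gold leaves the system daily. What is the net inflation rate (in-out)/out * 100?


Net gold = 50000 - 10000 = 40000
Inflation rate = net / sunk * 100 = 40000 / 10000 * 100
= 4.0 * 100
= 400.00%

400.00%


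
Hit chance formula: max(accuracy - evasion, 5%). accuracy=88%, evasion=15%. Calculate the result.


accuracy - evasion = 88 - 15 = 73
Apply floor: max(73, 5) = 73
Hit chance = 73%

73%


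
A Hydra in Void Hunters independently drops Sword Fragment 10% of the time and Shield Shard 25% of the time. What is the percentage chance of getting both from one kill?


For independent events, P(both) = P(A) * P(B)
= 10% * 25%
= 250 / 100 %
= 2.5%

2.5%


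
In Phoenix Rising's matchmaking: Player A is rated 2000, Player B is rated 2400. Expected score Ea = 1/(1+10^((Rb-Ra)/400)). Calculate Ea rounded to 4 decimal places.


Elo expected score: Ea = 1/(1 + 10^((Rb-Ra)/400))
Rb - Ra = 2400 - 2000 = 400
(Rb-Ra)/400 = 400/400 = 1.0
10^1.0 = 10.0
Ea = 1/(1 + 10.0) = 1/11.0 = 0.0909

0.0909


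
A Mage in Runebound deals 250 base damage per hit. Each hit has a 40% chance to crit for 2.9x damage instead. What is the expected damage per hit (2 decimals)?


E[dmg] = base * (1 + crit_chance * (crit_mult - 1))
cc as decimal = 40/100 = 0.4
cm - 1 = 2.9 - 1 = 1.9
Bonus factor = 0.4 * 1.9 = 0.76
Total multiplier = 1 + 0.76 = 1.76
Expected damage = 250 * 1.76 = 440.00

440.00 damage


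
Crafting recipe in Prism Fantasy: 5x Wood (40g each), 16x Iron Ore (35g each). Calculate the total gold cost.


Cost breakdown:
  Wood: 5 * 40 = 200
  Iron Ore: 16 * 35 = 560
Total = 200 + 560 = 760

760 gold


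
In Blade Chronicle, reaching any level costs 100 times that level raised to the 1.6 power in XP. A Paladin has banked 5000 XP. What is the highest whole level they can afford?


XP = 100 * level^1.6, so level = (XP / 100)^(1/1.6)
= (5000 / 100)^(1/1.6)
= 50.0^0.625
= 11.5307
Floor: level = 11

level 11


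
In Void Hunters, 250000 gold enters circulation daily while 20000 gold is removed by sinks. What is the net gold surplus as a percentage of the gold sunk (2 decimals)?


Net gold = 250000 - 20000 = 230000
Inflation rate = net / sunk * 100 = 230000 / 20000 * 100
= 11.5 * 100
= 1150.00%

1150.00%


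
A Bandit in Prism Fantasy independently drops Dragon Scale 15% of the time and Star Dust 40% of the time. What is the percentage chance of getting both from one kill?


For independent events, P(both) = P(A) * P(B)
= 15% * 40%
= 600 / 100 %
= 6.0%

6.0%


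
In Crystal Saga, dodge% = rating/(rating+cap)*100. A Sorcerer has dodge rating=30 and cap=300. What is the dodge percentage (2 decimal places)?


dodge% = 30 / (30 + 300) * 100
= 30 / 330 * 100
= 0.090909 * 100
= 9.09%

9.09%
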